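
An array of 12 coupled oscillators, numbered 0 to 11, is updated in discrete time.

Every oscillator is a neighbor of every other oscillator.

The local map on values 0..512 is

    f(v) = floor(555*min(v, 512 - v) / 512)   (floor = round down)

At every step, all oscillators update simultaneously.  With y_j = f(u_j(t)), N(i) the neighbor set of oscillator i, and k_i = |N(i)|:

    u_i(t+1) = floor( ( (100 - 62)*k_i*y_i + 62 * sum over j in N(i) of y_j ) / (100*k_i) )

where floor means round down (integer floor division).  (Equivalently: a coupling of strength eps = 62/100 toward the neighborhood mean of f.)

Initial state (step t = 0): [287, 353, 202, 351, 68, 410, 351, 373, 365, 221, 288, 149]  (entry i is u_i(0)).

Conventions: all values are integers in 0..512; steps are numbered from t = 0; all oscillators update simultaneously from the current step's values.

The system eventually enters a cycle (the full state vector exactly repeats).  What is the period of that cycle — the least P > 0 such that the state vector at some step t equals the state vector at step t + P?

Simulating step by step:
t=0: [287, 353, 202, 351, 68, 410, 351, 373, 365, 221, 288, 149]
t=1: [197, 174, 189, 175, 142, 154, 175, 167, 170, 196, 197, 171]
t=2: [197, 189, 194, 189, 177, 182, 189, 186, 187, 196, 197, 188]
t=3: [207, 204, 206, 204, 200, 202, 204, 203, 203, 206, 207, 204]
t=4: [221, 221, 221, 221, 219, 220, 221, 220, 220, 221, 221, 221]
t=5: [238, 238, 238, 238, 238, 238, 238, 238, 238, 238, 238, 238]
t=6: [257, 257, 257, 257, 257, 257, 257, 257, 257, 257, 257, 257]
t=7: [276, 276, 276, 276, 276, 276, 276, 276, 276, 276, 276, 276]
t=8: [255, 255, 255, 255, 255, 255, 255, 255, 255, 255, 255, 255]
t=9: [276, 276, 276, 276, 276, 276, 276, 276, 276, 276, 276, 276]

Answer: 2
Key observation: The state at step 7, [276, 276, 276, 276, 276, 276, 276, 276, 276, 276, 276, 276], reappears at step 9 — and no state repeats earlier — so the cycle the system enters has period 2.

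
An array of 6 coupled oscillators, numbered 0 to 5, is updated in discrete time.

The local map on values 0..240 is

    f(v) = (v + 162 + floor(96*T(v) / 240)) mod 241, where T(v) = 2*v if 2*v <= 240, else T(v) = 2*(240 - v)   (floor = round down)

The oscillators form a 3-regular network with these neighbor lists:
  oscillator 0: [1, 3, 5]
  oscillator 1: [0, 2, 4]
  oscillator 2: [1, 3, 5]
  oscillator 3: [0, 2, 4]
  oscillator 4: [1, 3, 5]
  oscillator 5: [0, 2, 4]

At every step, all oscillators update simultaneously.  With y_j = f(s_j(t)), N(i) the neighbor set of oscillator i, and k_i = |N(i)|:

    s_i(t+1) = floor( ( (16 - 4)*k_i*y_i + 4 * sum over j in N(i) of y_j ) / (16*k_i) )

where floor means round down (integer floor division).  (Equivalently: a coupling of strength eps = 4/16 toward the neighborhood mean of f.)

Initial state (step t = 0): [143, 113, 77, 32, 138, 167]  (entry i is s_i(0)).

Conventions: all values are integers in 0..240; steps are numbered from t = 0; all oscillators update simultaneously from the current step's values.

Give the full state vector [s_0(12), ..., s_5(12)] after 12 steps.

Answer: [141, 141, 141, 141, 141, 141]

Derivation:
t=0: [143, 113, 77, 32, 138, 167]
t=1: [146, 121, 85, 192, 145, 137]
t=2: [142, 132, 91, 143, 142, 134]
t=3: [140, 134, 97, 136, 140, 134]
t=4: [140, 135, 106, 136, 140, 135]
t=5: [140, 137, 118, 137, 140, 137]
t=6: [140, 139, 134, 139, 140, 139]
t=7: [140, 140, 139, 140, 140, 140]
t=8: [141, 140, 140, 140, 141, 140]
t=9: [141, 141, 141, 141, 141, 141]
t=10: [141, 141, 141, 141, 141, 141]
t=11: [141, 141, 141, 141, 141, 141]
t=12: [141, 141, 141, 141, 141, 141]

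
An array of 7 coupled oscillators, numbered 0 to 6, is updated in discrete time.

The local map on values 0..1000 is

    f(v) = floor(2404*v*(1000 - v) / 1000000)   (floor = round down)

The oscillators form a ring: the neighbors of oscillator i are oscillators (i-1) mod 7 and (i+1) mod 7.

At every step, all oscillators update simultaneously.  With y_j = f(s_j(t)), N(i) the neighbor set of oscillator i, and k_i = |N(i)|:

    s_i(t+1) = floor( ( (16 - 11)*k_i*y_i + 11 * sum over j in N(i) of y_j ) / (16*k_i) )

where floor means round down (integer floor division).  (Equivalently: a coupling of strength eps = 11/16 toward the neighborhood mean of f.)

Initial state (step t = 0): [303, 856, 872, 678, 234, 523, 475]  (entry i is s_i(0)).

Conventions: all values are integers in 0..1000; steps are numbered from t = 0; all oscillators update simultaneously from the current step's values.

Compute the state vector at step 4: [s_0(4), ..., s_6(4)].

Simulating step by step:
t=0: [303, 856, 872, 678, 234, 523, 475]
t=1: [466, 358, 365, 403, 520, 540, 567]
t=2: [579, 569, 562, 578, 591, 595, 595]
t=3: [584, 588, 588, 586, 582, 579, 581]
t=4: [583, 582, 582, 583, 584, 584, 584]

Answer: [583, 582, 582, 583, 584, 584, 584]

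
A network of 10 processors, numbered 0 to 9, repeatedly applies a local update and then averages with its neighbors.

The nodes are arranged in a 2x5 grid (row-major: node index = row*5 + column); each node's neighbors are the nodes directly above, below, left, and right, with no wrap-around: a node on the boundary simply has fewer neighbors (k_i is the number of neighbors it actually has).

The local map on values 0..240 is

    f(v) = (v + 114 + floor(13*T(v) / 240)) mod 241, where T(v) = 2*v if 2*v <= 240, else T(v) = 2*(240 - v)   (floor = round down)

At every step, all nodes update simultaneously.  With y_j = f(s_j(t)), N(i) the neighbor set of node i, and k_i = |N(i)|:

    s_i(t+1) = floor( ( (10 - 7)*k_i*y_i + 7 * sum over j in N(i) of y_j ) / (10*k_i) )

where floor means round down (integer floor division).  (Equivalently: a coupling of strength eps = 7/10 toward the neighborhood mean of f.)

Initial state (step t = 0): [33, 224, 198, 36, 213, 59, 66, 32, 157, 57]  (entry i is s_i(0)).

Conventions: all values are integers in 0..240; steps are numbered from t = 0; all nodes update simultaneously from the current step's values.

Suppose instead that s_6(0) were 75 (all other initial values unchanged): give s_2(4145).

Simulating step by step:
t=0: [33, 224, 198, 36, 213, 59, 75, 32, 157, 57]
t=1: [141, 127, 115, 92, 141, 175, 158, 117, 123, 97]
t=2: [30, 18, 53, 71, 159, 38, 27, 11, 104, 77]
t=3: [145, 147, 156, 160, 148, 148, 139, 164, 189, 153]
t=4: [29, 29, 38, 43, 35, 26, 31, 43, 48, 44]
t=5: [144, 148, 156, 159, 158, 145, 149, 158, 163, 160]
t=6: [28, 31, 36, 40, 40, 28, 31, 38, 41, 41]
t=7: [146, 148, 153, 157, 158, 146, 149, 154, 158, 158]
t=8: [29, 31, 34, 37, 38, 29, 31, 35, 38, 39]
t=9: [146, 148, 151, 154, 156, 146, 148, 151, 155, 156]
t=10: [29, 30, 33, 36, 37, 29, 30, 33, 36, 37]
t=11: [146, 147, 150, 152, 154, 146, 147, 150, 152, 154]
t=12: [29, 30, 32, 34, 35, 29, 30, 32, 34, 35]
t=13: [146, 147, 149, 150, 151, 146, 147, 149, 150, 151]
t=14: [29, 30, 31, 32, 32, 29, 30, 31, 32, 32]
t=15: [146, 147, 148, 148, 149, 146, 147, 148, 148, 149]
t=16: [29, 29, 30, 30, 30, 29, 29, 30, 30, 30]
t=17: [146, 146, 146, 147, 147, 146, 146, 146, 147, 147]
t=18: [29, 29, 29, 29, 30, 29, 29, 29, 29, 30]
t=19: [146, 146, 146, 146, 146, 146, 146, 146, 146, 146]
t=20: [29, 29, 29, 29, 29, 29, 29, 29, 29, 29]
t=21: [146, 146, 146, 146, 146, 146, 146, 146, 146, 146]

Answer: s_2(4145) = 146
Key observation: The state at step 19, [146, 146, 146, 146, 146, 146, 146, 146, 146, 146], reappears at step 21: the system is in a cycle of period 2 from step 19 on.  Therefore the state at step 4145 equals the state at step 19 + ((4145 - 19) mod 2) = 19, which is [146, 146, 146, 146, 146, 146, 146, 146, 146, 146].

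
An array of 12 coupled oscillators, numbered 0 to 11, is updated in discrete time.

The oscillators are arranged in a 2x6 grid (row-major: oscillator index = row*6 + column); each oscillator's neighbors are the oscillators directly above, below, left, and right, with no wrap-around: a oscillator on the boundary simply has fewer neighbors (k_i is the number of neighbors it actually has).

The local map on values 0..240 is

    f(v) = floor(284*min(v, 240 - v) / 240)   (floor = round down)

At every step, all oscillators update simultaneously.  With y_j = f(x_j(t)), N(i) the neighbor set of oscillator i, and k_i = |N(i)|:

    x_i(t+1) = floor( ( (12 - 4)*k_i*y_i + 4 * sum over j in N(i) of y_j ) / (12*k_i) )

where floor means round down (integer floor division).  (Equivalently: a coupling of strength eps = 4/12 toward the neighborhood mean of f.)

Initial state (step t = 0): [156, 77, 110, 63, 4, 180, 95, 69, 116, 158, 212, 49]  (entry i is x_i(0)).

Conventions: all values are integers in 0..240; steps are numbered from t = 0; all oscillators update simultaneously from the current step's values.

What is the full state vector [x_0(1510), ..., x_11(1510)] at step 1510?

Simulating step by step:
t=0: [156, 77, 110, 63, 4, 180, 95, 69, 116, 158, 212, 49]
t=1: [99, 95, 120, 75, 22, 57, 104, 91, 125, 91, 39, 55]
t=2: [117, 115, 132, 89, 39, 59, 119, 112, 130, 101, 52, 62]
t=3: [138, 134, 125, 102, 56, 65, 138, 133, 128, 112, 67, 70]
t=4: [120, 125, 132, 117, 74, 75, 121, 125, 131, 124, 83, 80]
t=5: [140, 135, 129, 131, 94, 88, 139, 135, 129, 131, 100, 93]
t=6: [119, 124, 129, 126, 112, 106, 119, 124, 129, 127, 117, 110]
t=7: [139, 136, 132, 133, 132, 127, 139, 136, 131, 133, 135, 130]
t=8: [119, 123, 126, 126, 127, 131, 119, 123, 127, 126, 125, 129]
t=9: [139, 137, 134, 133, 132, 129, 139, 137, 133, 134, 134, 131]
t=10: [119, 121, 124, 125, 127, 129, 119, 121, 125, 125, 125, 128]
t=11: [140, 139, 137, 135, 133, 131, 140, 139, 136, 136, 135, 132]
t=12: [118, 119, 121, 123, 125, 127, 118, 119, 122, 123, 124, 126]
t=13: [139, 139, 139, 138, 136, 133, 139, 139, 139, 138, 136, 134]
t=14: [119, 119, 119, 120, 123, 125, 119, 119, 119, 120, 122, 124]
t=15: [140, 140, 140, 141, 138, 136, 140, 140, 140, 141, 139, 137]
t=16: [118, 118, 117, 117, 119, 122, 118, 118, 117, 117, 119, 121]
t=17: [139, 138, 138, 138, 139, 139, 139, 138, 138, 138, 139, 139]
t=18: [119, 119, 120, 119, 119, 119, 119, 119, 120, 119, 119, 119]
t=19: [140, 140, 141, 140, 140, 140, 140, 140, 141, 140, 140, 140]
t=20: [118, 117, 117, 117, 118, 118, 118, 117, 117, 117, 118, 118]
t=21: [138, 138, 138, 138, 138, 139, 138, 138, 138, 138, 138, 139]
t=22: [120, 120, 120, 120, 119, 119, 120, 120, 120, 120, 119, 119]
t=23: [142, 142, 142, 141, 140, 140, 142, 142, 142, 141, 140, 140]
t=24: [115, 115, 115, 116, 117, 118, 115, 115, 115, 116, 117, 118]
t=25: [136, 136, 136, 137, 138, 138, 136, 136, 136, 137, 138, 138]
t=26: [123, 123, 122, 121, 120, 120, 123, 123, 122, 121, 120, 120]
t=27: [138, 138, 139, 140, 141, 142, 138, 138, 139, 140, 141, 142]
t=28: [120, 119, 119, 118, 116, 115, 120, 119, 119, 118, 116, 115]
t=29: [141, 140, 139, 138, 137, 136, 141, 140, 139, 138, 137, 136]
t=30: [117, 118, 119, 120, 121, 122, 117, 118, 119, 120, 121, 122]
t=31: [138, 139, 140, 141, 140, 139, 138, 139, 140, 141, 140, 139]
t=32: [119, 119, 118, 117, 118, 118, 119, 119, 118, 117, 118, 118]
t=33: [140, 139, 139, 138, 138, 139, 140, 139, 139, 138, 138, 139]
t=34: [118, 118, 119, 119, 119, 119, 118, 118, 119, 119, 119, 119]
t=35: [139, 139, 139, 140, 140, 140, 139, 139, 139, 140, 140, 140]
t=36: [119, 119, 118, 118, 118, 118, 119, 119, 118, 118, 118, 118]
t=37: [140, 139, 139, 139, 139, 139, 140, 139, 139, 139, 139, 139]
t=38: [118, 118, 119, 119, 119, 119, 118, 118, 119, 119, 119, 119]

Answer: [118, 118, 119, 119, 119, 119, 118, 118, 119, 119, 119, 119]
Key observation: The state at step 34, [118, 118, 119, 119, 119, 119, 118, 118, 119, 119, 119, 119], reappears at step 38: the system is in a cycle of period 4 from step 34 on.  Therefore the state at step 1510 equals the state at step 34 + ((1510 - 34) mod 4) = 34, which is [118, 118, 119, 119, 119, 119, 118, 118, 119, 119, 119, 119].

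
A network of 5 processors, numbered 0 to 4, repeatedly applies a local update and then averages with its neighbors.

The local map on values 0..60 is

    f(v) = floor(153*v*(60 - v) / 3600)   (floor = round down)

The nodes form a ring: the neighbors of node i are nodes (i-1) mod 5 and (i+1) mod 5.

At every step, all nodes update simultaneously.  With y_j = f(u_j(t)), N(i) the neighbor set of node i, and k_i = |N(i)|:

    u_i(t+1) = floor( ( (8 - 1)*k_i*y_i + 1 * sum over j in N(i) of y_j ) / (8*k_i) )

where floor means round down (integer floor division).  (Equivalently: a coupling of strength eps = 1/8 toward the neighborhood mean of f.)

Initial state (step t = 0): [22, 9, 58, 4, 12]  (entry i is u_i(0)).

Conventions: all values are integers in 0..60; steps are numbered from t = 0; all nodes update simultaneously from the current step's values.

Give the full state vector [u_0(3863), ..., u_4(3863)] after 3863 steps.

Answer: [36, 36, 36, 36, 36]
Key observation: The state at step 5, [36, 36, 36, 36, 36], reappears at step 6: the system is in a cycle of period 1 from step 5 on.  Therefore the state at step 3863 equals the state at step 5 + ((3863 - 5) mod 1) = 5, which is [36, 36, 36, 36, 36].

Derivation:
t=0: [22, 9, 58, 4, 12]
t=1: [33, 19, 5, 9, 23]
t=2: [36, 31, 12, 19, 35]
t=3: [36, 37, 25, 32, 36]
t=4: [36, 36, 37, 37, 36]
t=5: [36, 36, 36, 36, 36]
t=6: [36, 36, 36, 36, 36]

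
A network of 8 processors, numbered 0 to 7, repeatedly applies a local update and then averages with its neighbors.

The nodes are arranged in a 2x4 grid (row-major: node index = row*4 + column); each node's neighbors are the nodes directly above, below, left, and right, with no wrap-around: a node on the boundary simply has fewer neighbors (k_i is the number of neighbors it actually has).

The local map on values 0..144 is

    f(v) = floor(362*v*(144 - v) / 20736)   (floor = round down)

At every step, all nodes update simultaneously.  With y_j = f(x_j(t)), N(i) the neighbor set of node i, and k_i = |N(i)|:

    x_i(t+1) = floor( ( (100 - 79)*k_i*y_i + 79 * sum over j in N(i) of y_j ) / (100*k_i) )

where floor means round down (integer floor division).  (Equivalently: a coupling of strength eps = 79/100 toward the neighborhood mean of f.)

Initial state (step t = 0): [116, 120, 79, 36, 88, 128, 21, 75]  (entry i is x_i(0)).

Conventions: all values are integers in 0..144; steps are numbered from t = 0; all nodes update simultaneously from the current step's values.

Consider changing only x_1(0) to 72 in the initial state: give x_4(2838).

Simulating step by step:
t=0: [116, 72, 79, 36, 88, 128, 21, 75]
t=1: [81, 66, 71, 84, 54, 65, 65, 63]
t=2: [87, 89, 88, 88, 87, 87, 89, 88]
t=3: [85, 85, 85, 86, 86, 85, 85, 85]
t=4: [87, 87, 87, 87, 87, 87, 87, 87]
t=5: [86, 86, 86, 86, 86, 86, 86, 86]
t=6: [87, 87, 87, 87, 87, 87, 87, 87]

Answer: x_4(2838) = 87
Key observation: The state at step 4, [87, 87, 87, 87, 87, 87, 87, 87], reappears at step 6: the system is in a cycle of period 2 from step 4 on.  Therefore the state at step 2838 equals the state at step 4 + ((2838 - 4) mod 2) = 4, which is [87, 87, 87, 87, 87, 87, 87, 87].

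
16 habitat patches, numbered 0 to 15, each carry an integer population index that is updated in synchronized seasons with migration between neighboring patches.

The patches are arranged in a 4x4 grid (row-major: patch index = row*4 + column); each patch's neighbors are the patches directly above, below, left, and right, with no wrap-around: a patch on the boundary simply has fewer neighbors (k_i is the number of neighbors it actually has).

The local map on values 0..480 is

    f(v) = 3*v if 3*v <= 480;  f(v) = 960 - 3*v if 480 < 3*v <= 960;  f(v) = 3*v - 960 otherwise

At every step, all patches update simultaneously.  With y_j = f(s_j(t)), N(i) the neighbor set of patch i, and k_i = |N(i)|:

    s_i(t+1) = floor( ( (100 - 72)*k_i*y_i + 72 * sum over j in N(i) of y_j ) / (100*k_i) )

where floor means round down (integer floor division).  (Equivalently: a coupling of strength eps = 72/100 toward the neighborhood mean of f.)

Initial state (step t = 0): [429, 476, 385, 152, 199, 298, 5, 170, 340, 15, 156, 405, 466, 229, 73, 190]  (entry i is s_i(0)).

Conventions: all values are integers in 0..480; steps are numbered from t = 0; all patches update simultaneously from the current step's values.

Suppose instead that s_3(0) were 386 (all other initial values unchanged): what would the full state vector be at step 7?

Answer: [377, 320, 214, 186, 300, 256, 226, 260, 157, 185, 288, 327, 120, 180, 284, 390]
Key observation: This trace re-runs the system from the modified initial state.

Derivation:
t=0: [429, 476, 385, 386, 199, 298, 5, 170, 340, 15, 156, 405, 466, 229, 73, 190]
t=1: [390, 272, 218, 287, 210, 178, 216, 238, 219, 168, 227, 385, 242, 244, 332, 279]
t=2: [229, 266, 218, 226, 317, 342, 313, 214, 329, 350, 257, 210, 256, 238, 161, 117]
t=3: [138, 200, 197, 303, 90, 69, 164, 240, 77, 120, 218, 298, 152, 251, 322, 388]
t=4: [342, 338, 314, 233, 280, 320, 333, 207, 325, 271, 247, 198, 285, 255, 173, 83]
t=5: [81, 35, 90, 201, 53, 64, 114, 254, 93, 118, 240, 296, 105, 220, 282, 360]
t=6: [163, 198, 268, 268, 215, 226, 257, 240, 276, 281, 225, 154, 296, 271, 190, 100]
t=7: [377, 320, 214, 186, 300, 256, 226, 260, 157, 185, 288, 327, 120, 180, 284, 390]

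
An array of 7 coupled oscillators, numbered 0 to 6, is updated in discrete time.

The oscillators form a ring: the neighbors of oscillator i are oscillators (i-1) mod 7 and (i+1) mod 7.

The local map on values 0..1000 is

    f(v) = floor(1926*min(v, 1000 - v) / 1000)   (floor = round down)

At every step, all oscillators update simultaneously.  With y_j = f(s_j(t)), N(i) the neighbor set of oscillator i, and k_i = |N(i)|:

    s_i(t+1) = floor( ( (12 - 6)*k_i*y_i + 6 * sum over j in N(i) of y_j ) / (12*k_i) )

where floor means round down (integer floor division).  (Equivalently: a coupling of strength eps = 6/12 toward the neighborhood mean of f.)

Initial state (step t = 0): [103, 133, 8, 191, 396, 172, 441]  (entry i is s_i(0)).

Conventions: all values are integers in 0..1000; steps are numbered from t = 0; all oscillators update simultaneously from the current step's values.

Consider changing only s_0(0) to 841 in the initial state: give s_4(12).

Answer: s_4(12) = 482
Key observation: This trace re-runs the system from the modified initial state.

Derivation:
t=0: [841, 133, 8, 191, 396, 172, 441]
t=1: [429, 208, 163, 377, 555, 568, 583]
t=2: [713, 484, 438, 655, 818, 831, 816]
t=3: [597, 814, 820, 630, 422, 338, 396]
t=4: [668, 459, 440, 645, 746, 718, 737]
t=5: [667, 813, 815, 675, 551, 520, 548]
t=6: [628, 429, 424, 617, 819, 895, 826]
t=7: [648, 796, 798, 659, 408, 271, 397]
t=8: [627, 462, 456, 621, 686, 647, 681]
t=9: [734, 843, 843, 735, 654, 644, 656]
t=10: [497, 354, 354, 497, 631, 674, 630]
t=11: [826, 750, 750, 826, 751, 669, 752]
t=12: [407, 444, 444, 407, 482, 557, 481]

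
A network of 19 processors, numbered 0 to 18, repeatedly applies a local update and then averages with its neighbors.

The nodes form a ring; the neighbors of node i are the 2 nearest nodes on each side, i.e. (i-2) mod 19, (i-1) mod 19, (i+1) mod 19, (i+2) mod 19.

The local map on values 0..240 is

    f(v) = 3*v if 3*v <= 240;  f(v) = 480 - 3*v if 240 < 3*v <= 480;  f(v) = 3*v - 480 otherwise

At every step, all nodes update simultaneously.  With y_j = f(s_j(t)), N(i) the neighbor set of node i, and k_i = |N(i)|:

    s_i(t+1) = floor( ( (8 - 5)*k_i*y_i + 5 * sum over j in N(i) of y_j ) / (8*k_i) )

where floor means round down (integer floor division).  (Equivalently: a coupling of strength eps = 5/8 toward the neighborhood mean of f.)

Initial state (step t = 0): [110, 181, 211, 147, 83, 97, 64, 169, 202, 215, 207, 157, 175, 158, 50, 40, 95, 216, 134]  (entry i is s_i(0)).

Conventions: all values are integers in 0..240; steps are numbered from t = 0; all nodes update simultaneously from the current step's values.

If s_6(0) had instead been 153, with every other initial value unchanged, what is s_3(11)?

Simulating step by step:
t=0: [110, 181, 211, 147, 83, 97, 153, 169, 202, 215, 207, 157, 175, 158, 50, 40, 95, 216, 134]
t=1: [128, 89, 132, 114, 149, 120, 97, 88, 102, 109, 106, 59, 64, 52, 113, 126, 153, 147, 119]
t=2: [107, 148, 106, 122, 95, 135, 155, 180, 177, 171, 169, 169, 171, 154, 126, 94, 71, 68, 103]
t=3: [149, 108, 139, 115, 130, 88, 65, 49, 40, 38, 32, 27, 39, 63, 110, 158, 185, 192, 159]
t=4: [62, 95, 88, 132, 128, 169, 162, 155, 131, 112, 103, 111, 124, 126, 116, 81, 67, 54, 57]
t=5: [186, 175, 168, 114, 88, 41, 37, 46, 85, 119, 140, 137, 126, 135, 150, 182, 185, 184, 180]
t=6: [60, 63, 83, 115, 142, 140, 151, 142, 151, 123, 103, 82, 74, 69, 60, 64, 63, 70, 64]
t=7: [195, 186, 173, 134, 91, 64, 40, 55, 66, 117, 156, 198, 207, 207, 194, 194, 191, 196, 192]
t=8: [89, 78, 87, 109, 144, 161, 164, 161, 140, 124, 95, 108, 110, 124, 112, 107, 98, 102, 96]
t=9: [207, 209, 183, 136, 78, 34, 22, 29, 72, 105, 147, 146, 150, 135, 148, 155, 174, 182, 198]
t=10: [114, 117, 118, 113, 136, 109, 124, 118, 136, 121, 85, 64, 41, 47, 38, 39, 51, 73, 104]
t=11: [152, 137, 122, 127, 109, 127, 106, 117, 117, 139, 163, 166, 151, 138, 126, 141, 153, 172, 162]

Answer: s_3(11) = 127
Key observation: This trace re-runs the system from the modified initial state.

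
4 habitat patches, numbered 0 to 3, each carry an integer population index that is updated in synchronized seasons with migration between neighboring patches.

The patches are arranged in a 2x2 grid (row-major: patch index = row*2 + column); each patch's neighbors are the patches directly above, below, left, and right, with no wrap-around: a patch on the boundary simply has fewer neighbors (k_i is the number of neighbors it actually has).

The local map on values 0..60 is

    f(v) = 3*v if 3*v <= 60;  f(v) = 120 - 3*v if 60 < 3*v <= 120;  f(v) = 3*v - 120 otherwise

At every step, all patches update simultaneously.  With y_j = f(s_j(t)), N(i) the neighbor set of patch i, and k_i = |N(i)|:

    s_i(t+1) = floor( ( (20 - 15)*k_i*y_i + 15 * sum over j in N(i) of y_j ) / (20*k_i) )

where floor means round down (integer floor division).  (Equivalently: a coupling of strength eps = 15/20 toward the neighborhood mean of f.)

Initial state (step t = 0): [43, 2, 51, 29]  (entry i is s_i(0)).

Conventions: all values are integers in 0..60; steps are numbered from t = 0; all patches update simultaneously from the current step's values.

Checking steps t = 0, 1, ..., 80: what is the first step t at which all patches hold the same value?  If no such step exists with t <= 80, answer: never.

Simulating step by step:
t=0: [43, 2, 51, 29]  (not all equal)
t=1: [16, 17, 24, 22]  (not all equal)
t=2: [49, 51, 50, 50]  (not all equal)
t=3: [30, 29, 28, 31]  (not all equal)
t=4: [33, 29, 30, 32]  (not all equal)
t=5: [28, 25, 24, 29]  (not all equal)
t=6: [43, 37, 37, 43]  (not all equal)
t=7: [9, 9, 9, 9]  (all equal)

Answer: 7
Key observation: Synchronization is absorbing here: once all patches are equal they stay equal, and step 7 is the first all-equal step.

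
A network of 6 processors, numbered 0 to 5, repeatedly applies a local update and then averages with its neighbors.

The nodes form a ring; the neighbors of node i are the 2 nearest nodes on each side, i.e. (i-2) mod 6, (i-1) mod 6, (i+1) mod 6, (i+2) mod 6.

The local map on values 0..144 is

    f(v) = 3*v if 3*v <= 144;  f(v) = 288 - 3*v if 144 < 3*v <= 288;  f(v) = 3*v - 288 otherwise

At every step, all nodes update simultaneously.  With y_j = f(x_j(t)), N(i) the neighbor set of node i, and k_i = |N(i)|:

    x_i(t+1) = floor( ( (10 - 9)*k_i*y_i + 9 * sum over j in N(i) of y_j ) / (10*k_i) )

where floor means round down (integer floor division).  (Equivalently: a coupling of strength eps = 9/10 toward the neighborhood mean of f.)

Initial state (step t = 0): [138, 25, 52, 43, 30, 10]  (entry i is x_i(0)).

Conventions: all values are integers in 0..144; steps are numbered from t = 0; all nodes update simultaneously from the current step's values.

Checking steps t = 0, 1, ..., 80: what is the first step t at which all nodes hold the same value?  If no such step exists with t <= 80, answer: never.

Answer: 21
Key observation: Synchronization is absorbing here: once all nodes are equal they stay equal, and step 21 is the first all-equal step.

Derivation:
t=0: [138, 25, 52, 43, 30, 10]  (not all equal)
t=1: [86, 101, 107, 86, 102, 97]  (not all equal)
t=2: [18, 23, 24, 18, 23, 21]  (not all equal)
t=3: [66, 61, 62, 66, 61, 61]  (not all equal)
t=4: [102, 97, 97, 102, 97, 98]  (not all equal)
t=5: [5, 10, 9, 5, 10, 10]  (not all equal)
t=6: [27, 22, 22, 27, 22, 23]  (not all equal)
t=7: [68, 73, 72, 68, 73, 73]  (not all equal)
t=8: [71, 76, 76, 71, 76, 75]  (not all equal)
t=9: [62, 67, 66, 62, 67, 67]  (not all equal)
t=10: [89, 94, 94, 89, 94, 93]  (not all equal)
t=11: [8, 13, 12, 8, 13, 13]  (not all equal)
t=12: [36, 31, 31, 36, 31, 32]  (not all equal)
t=13: [95, 100, 99, 95, 100, 100]  (not all equal)
t=14: [10, 7, 7, 10, 7, 7]  (not all equal)
t=15: [21, 25, 25, 21, 25, 25]  (not all equal)
t=16: [73, 69, 69, 73, 69, 69]  (not all equal)
t=17: [79, 75, 75, 79, 75, 75]  (not all equal)
t=18: [61, 57, 57, 61, 57, 57]  (not all equal)
t=19: [115, 111, 111, 115, 111, 111]  (not all equal)
t=20: [46, 50, 50, 46, 50, 50]  (not all equal)
t=21: [138, 138, 138, 138, 138, 138]  (all equal)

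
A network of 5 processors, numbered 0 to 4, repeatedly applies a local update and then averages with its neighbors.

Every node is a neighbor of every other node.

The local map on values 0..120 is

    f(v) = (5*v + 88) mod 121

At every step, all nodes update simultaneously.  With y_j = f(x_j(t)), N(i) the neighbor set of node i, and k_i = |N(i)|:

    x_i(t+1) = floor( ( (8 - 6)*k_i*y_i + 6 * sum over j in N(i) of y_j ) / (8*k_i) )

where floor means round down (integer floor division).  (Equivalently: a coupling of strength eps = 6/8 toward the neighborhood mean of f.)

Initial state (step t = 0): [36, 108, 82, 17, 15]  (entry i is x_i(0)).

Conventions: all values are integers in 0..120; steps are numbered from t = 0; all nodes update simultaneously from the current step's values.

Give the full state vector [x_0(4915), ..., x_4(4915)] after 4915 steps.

Simulating step by step:
t=0: [36, 108, 82, 17, 15]
t=1: [31, 30, 30, 32, 32]
t=2: [46, 53, 53, 46, 46]
t=3: [89, 91, 91, 89, 89]
t=4: [52, 53, 53, 52, 52]
t=5: [107, 108, 108, 107, 107]
t=6: [19, 20, 20, 19, 19]
t=7: [63, 64, 64, 63, 63]
t=8: [41, 42, 42, 41, 41]
t=9: [52, 53, 53, 52, 52]

Answer: [107, 108, 108, 107, 107]
Key observation: The state at step 4, [52, 53, 53, 52, 52], reappears at step 9: the system is in a cycle of period 5 from step 4 on.  Therefore the state at step 4915 equals the state at step 4 + ((4915 - 4) mod 5) = 5, which is [107, 108, 108, 107, 107].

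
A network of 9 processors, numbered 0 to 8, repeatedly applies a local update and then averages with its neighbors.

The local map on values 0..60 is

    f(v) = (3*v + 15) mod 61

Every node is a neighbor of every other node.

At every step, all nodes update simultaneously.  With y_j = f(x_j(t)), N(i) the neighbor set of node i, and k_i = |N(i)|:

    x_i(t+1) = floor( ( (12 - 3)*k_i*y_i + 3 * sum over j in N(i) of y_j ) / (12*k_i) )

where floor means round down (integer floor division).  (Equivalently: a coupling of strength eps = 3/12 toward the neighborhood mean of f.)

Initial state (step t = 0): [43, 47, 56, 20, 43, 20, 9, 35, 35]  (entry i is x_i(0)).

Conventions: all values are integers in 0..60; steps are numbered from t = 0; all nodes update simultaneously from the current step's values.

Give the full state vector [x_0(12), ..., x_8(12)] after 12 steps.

Answer: [23, 19, 11, 23, 23, 23, 6, 19, 19]

Derivation:
t=0: [43, 47, 56, 20, 43, 20, 9, 35, 35]
t=1: [24, 32, 8, 18, 24, 18, 38, 50, 50]
t=2: [26, 43, 35, 13, 26, 13, 12, 38, 38]
t=3: [32, 25, 52, 48, 32, 48, 46, 14, 14]
t=4: [48, 33, 47, 39, 48, 39, 34, 53, 53]
t=5: [37, 48, 35, 17, 37, 17, 50, 48, 48]
t=6: [10, 33, 49, 10, 10, 10, 38, 33, 33]
t=7: [44, 50, 40, 44, 44, 44, 17, 50, 50]
t=8: [25, 38, 17, 25, 25, 25, 11, 38, 38]
t=9: [26, 10, 9, 26, 26, 26, 40, 10, 10]
t=10: [32, 42, 40, 32, 32, 32, 19, 42, 42]
t=11: [44, 22, 18, 44, 44, 44, 16, 22, 22]
t=12: [23, 19, 11, 23, 23, 23, 6, 19, 19]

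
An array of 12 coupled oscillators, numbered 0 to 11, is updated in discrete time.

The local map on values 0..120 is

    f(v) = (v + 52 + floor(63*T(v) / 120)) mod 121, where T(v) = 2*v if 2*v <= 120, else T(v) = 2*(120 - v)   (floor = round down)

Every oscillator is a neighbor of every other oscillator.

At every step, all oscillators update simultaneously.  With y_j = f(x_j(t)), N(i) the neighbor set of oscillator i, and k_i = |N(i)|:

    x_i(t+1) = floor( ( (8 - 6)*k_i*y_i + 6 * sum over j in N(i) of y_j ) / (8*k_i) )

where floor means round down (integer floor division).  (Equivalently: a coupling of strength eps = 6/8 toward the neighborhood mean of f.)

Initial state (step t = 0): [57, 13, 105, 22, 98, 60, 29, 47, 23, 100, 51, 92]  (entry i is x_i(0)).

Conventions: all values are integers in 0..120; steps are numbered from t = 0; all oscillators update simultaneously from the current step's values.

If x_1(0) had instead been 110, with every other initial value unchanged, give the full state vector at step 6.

Answer: [35, 35, 35, 35, 35, 35, 35, 35, 35, 35, 35, 35]
Key observation: This trace re-runs the system from the modified initial state.

Derivation:
t=0: [57, 110, 105, 22, 98, 60, 29, 47, 23, 100, 51, 92]
t=1: [58, 58, 58, 67, 59, 59, 69, 54, 67, 59, 56, 59]
t=2: [49, 49, 49, 50, 49, 49, 50, 48, 50, 49, 48, 49]
t=3: [31, 31, 31, 31, 31, 31, 31, 30, 31, 31, 30, 31]
t=4: [114, 114, 114, 114, 114, 114, 114, 114, 114, 114, 114, 114]
t=5: [51, 51, 51, 51, 51, 51, 51, 51, 51, 51, 51, 51]
t=6: [35, 35, 35, 35, 35, 35, 35, 35, 35, 35, 35, 35]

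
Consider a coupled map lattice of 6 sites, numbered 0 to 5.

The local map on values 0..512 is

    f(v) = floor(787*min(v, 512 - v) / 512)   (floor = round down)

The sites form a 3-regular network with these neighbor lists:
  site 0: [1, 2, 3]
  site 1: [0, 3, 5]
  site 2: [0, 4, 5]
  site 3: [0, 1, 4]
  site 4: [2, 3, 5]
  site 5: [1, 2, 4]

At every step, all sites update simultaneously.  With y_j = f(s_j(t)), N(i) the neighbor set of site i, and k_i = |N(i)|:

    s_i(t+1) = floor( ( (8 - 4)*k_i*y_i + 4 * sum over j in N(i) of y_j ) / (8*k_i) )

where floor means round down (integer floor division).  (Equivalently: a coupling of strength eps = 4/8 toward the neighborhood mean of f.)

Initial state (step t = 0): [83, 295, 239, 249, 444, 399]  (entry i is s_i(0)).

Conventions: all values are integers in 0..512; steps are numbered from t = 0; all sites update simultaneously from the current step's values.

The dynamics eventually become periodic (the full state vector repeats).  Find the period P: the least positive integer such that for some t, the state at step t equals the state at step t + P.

Answer: 20
Key observation: The state at step 55, [362, 362, 362, 362, 362, 362], reappears at step 75 — and no state repeats earlier — so the cycle the system enters has period 20.

Derivation:
t=0: [83, 295, 239, 249, 444, 399]
t=1: [243, 280, 250, 285, 205, 220]
t=2: [367, 354, 363, 348, 335, 344]
t=3: [231, 243, 239, 248, 259, 252]
t=4: [364, 373, 371, 376, 383, 381]
t=5: [219, 212, 212, 210, 203, 205]
t=6: [330, 324, 323, 323, 316, 317]
t=7: [284, 288, 291, 289, 297, 296]
t=8: [345, 342, 338, 341, 333, 334]
t=9: [259, 262, 267, 263, 271, 270]
t=10: [384, 382, 376, 381, 373, 373]
t=11: [199, 201, 208, 201, 210, 210]
t=12: [308, 309, 317, 309, 319, 319]
t=13: [310, 309, 300, 309, 299, 299]
t=14: [313, 314, 323, 314, 324, 324]
t=15: [302, 301, 291, 301, 291, 291]
t=16: [325, 326, 336, 326, 336, 336]
t=17: [283, 282, 272, 282, 272, 272]
t=18: [354, 355, 365, 355, 365, 365]
t=19: [238, 238, 227, 238, 227, 227]
t=20: [362, 362, 350, 362, 350, 350]
t=21: [233, 233, 245, 233, 245, 245]
t=22: [361, 361, 373, 361, 373, 373]
t=23: [228, 228, 216, 228, 216, 216]
t=24: [347, 347, 335, 347, 335, 335]
t=25: [256, 256, 268, 256, 268, 268]
t=26: [390, 390, 378, 390, 378, 378]
t=27: [190, 190, 202, 190, 202, 202]
t=28: [295, 295, 307, 295, 307, 307]
t=29: [330, 330, 318, 330, 318, 318]
t=30: [282, 282, 294, 282, 294, 294]
t=31: [350, 350, 338, 350, 338, 338]
t=32: [252, 252, 264, 252, 264, 264]
t=33: [386, 386, 382, 386, 382, 382]
t=34: [194, 194, 198, 194, 198, 198]
t=35: [299, 299, 303, 299, 303, 303]
t=36: [326, 326, 322, 326, 322, 322]
t=37: [286, 286, 290, 286, 290, 290]
t=38: [346, 346, 342, 346, 342, 342]
t=39: [256, 256, 260, 256, 260, 260]
t=40: [392, 392, 388, 392, 388, 388]
t=41: [185, 185, 189, 185, 189, 189]
t=42: [285, 285, 289, 285, 289, 289]
t=43: [347, 347, 343, 347, 343, 343]
t=44: [254, 254, 258, 254, 258, 258]
t=45: [390, 390, 390, 390, 390, 390]
t=46: [187, 187, 187, 187, 187, 187]
t=47: [287, 287, 287, 287, 287, 287]
t=48: [345, 345, 345, 345, 345, 345]
t=49: [256, 256, 256, 256, 256, 256]
t=50: [393, 393, 393, 393, 393, 393]
t=51: [182, 182, 182, 182, 182, 182]
t=52: [279, 279, 279, 279, 279, 279]
t=53: [358, 358, 358, 358, 358, 358]
t=54: [236, 236, 236, 236, 236, 236]
t=55: [362, 362, 362, 362, 362, 362]
t=56: [230, 230, 230, 230, 230, 230]
t=57: [353, 353, 353, 353, 353, 353]
t=58: [244, 244, 244, 244, 244, 244]
t=59: [375, 375, 375, 375, 375, 375]
t=60: [210, 210, 210, 210, 210, 210]
t=61: [322, 322, 322, 322, 322, 322]
t=62: [292, 292, 292, 292, 292, 292]
t=63: [338, 338, 338, 338, 338, 338]
t=64: [267, 267, 267, 267, 267, 267]
t=65: [376, 376, 376, 376, 376, 376]
t=66: [209, 209, 209, 209, 209, 209]
t=67: [321, 321, 321, 321, 321, 321]
t=68: [293, 293, 293, 293, 293, 293]
t=69: [336, 336, 336, 336, 336, 336]
t=70: [270, 270, 270, 270, 270, 270]
t=71: [371, 371, 371, 371, 371, 371]
t=72: [216, 216, 216, 216, 216, 216]
t=73: [332, 332, 332, 332, 332, 332]
t=74: [276, 276, 276, 276, 276, 276]
t=75: [362, 362, 362, 362, 362, 362]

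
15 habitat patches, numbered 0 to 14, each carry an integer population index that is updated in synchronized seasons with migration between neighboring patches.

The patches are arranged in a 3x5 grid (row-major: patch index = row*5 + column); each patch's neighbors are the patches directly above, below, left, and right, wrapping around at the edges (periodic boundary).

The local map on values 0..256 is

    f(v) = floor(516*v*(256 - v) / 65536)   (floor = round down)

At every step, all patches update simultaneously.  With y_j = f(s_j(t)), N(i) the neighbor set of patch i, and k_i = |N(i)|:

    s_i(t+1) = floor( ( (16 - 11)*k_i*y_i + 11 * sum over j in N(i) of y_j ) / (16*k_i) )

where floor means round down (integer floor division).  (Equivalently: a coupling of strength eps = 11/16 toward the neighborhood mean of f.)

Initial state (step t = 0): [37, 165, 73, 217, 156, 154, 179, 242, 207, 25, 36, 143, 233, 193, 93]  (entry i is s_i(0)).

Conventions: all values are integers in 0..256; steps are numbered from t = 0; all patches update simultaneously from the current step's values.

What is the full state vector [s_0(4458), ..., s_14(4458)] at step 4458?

Simulating step by step:
t=0: [37, 165, 73, 217, 156, 154, 179, 242, 207, 25, 36, 143, 233, 193, 93]
t=1: [92, 106, 76, 89, 88, 86, 101, 65, 64, 90, 93, 96, 73, 82, 92]
t=2: [118, 119, 109, 110, 117, 117, 116, 104, 106, 113, 118, 118, 107, 109, 116]
t=3: [128, 127, 125, 126, 127, 127, 127, 125, 125, 127, 127, 127, 125, 125, 127]
t=4: [128, 128, 128, 128, 128, 128, 128, 128, 128, 128, 128, 128, 128, 128, 128]
t=5: [129, 129, 129, 129, 129, 129, 129, 129, 129, 129, 129, 129, 129, 129, 129]
t=6: [128, 128, 128, 128, 128, 128, 128, 128, 128, 128, 128, 128, 128, 128, 128]

Answer: [128, 128, 128, 128, 128, 128, 128, 128, 128, 128, 128, 128, 128, 128, 128]
Key observation: The state at step 4, [128, 128, 128, 128, 128, 128, 128, 128, 128, 128, 128, 128, 128, 128, 128], reappears at step 6: the system is in a cycle of period 2 from step 4 on.  Therefore the state at step 4458 equals the state at step 4 + ((4458 - 4) mod 2) = 4, which is [128, 128, 128, 128, 128, 128, 128, 128, 128, 128, 128, 128, 128, 128, 128].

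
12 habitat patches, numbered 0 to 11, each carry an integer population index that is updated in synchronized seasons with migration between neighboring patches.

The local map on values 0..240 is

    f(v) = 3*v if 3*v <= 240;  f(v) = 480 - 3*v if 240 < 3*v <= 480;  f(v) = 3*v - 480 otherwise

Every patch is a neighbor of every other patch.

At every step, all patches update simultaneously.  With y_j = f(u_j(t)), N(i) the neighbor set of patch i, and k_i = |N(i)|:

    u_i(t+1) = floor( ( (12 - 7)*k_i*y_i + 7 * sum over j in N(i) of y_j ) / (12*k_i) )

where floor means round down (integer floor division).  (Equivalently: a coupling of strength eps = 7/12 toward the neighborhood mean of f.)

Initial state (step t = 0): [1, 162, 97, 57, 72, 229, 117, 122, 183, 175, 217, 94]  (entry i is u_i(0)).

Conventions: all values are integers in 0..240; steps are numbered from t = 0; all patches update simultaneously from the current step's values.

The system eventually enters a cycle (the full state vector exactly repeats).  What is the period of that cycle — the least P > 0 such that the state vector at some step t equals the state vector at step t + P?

Answer: 2
Key observation: The state at step 38, [58, 57, 62, 58, 58, 65, 63, 57, 61, 60, 58, 65], reappears at step 40 — and no state repeats earlier — so the cycle the system enters has period 2.

Derivation:
t=0: [1, 162, 97, 57, 72, 229, 117, 122, 183, 175, 217, 94]
t=1: [81, 82, 149, 142, 159, 155, 127, 121, 105, 96, 142, 152]
t=2: [151, 150, 77, 84, 66, 70, 101, 107, 125, 134, 84, 73]
t=3: [110, 111, 184, 183, 172, 176, 164, 158, 138, 128, 183, 179]
t=4: [98, 97, 70, 69, 57, 61, 48, 46, 67, 78, 69, 64]
t=5: [187, 188, 196, 195, 182, 186, 172, 170, 193, 205, 195, 189]
t=6: [83, 84, 93, 91, 77, 82, 66, 64, 89, 102, 91, 85]
t=7: [218, 217, 207, 210, 218, 219, 206, 204, 212, 198, 210, 216]
t=8: [161, 160, 149, 152, 161, 162, 148, 145, 154, 139, 152, 158]
t=9: [14, 13, 25, 22, 14, 16, 26, 30, 20, 36, 22, 16]
t=10: [55, 54, 67, 64, 55, 57, 68, 73, 62, 79, 64, 57]
t=11: [180, 179, 193, 189, 180, 182, 194, 199, 187, 206, 189, 182]
t=12: [75, 74, 90, 85, 75, 78, 91, 96, 83, 104, 85, 78]
t=13: [219, 218, 214, 219, 219, 222, 213, 207, 221, 198, 219, 222]
t=14: [171, 170, 165, 171, 171, 174, 164, 158, 173, 148, 171, 174]
t=15: [30, 29, 24, 30, 30, 34, 23, 20, 32, 31, 30, 34]
t=16: [87, 86, 81, 87, 87, 92, 80, 77, 90, 89, 87, 92]
t=17: [219, 220, 226, 219, 219, 214, 227, 223, 216, 217, 219, 214]
t=18: [177, 178, 185, 177, 177, 172, 186, 182, 174, 175, 177, 172]
t=19: [52, 53, 61, 52, 52, 46, 62, 57, 49, 50, 52, 46]
t=20: [157, 158, 167, 157, 157, 150, 168, 162, 154, 155, 157, 150]
t=21: [13, 12, 17, 13, 13, 20, 18, 12, 16, 15, 13, 20]
t=22: [43, 42, 47, 43, 43, 50, 48, 42, 46, 45, 43, 50]
t=23: [133, 132, 137, 133, 133, 140, 138, 132, 136, 135, 133, 140]
t=24: [76, 77, 72, 76, 76, 69, 71, 77, 73, 74, 76, 69]
t=25: [223, 224, 219, 223, 223, 216, 218, 224, 220, 221, 223, 216]
t=26: [184, 185, 180, 184, 184, 177, 179, 185, 181, 182, 184, 177]
t=27: [67, 68, 63, 67, 67, 60, 62, 68, 64, 65, 67, 60]
t=28: [196, 197, 192, 196, 196, 189, 191, 197, 193, 194, 196, 189]
t=29: [103, 104, 99, 103, 103, 96, 98, 104, 100, 101, 103, 96]
t=30: [175, 174, 179, 175, 175, 182, 180, 174, 178, 177, 175, 182]
t=31: [49, 48, 53, 49, 49, 56, 54, 48, 52, 51, 49, 56]
t=32: [151, 150, 155, 151, 151, 158, 156, 150, 154, 153, 151, 158]
t=33: [22, 23, 18, 22, 22, 15, 17, 23, 19, 20, 22, 15]
t=34: [61, 62, 57, 61, 61, 54, 56, 62, 58, 59, 61, 54]
t=35: [178, 179, 174, 178, 178, 171, 173, 179, 175, 176, 178, 171]
t=36: [49, 50, 45, 49, 49, 42, 44, 50, 46, 47, 49, 42]
t=37: [142, 143, 138, 142, 142, 135, 137, 143, 139, 140, 142, 135]
t=38: [58, 57, 62, 58, 58, 65, 63, 57, 61, 60, 58, 65]
t=39: [178, 177, 182, 178, 178, 185, 183, 177, 181, 180, 178, 185]
t=40: [58, 57, 62, 58, 58, 65, 63, 57, 61, 60, 58, 65]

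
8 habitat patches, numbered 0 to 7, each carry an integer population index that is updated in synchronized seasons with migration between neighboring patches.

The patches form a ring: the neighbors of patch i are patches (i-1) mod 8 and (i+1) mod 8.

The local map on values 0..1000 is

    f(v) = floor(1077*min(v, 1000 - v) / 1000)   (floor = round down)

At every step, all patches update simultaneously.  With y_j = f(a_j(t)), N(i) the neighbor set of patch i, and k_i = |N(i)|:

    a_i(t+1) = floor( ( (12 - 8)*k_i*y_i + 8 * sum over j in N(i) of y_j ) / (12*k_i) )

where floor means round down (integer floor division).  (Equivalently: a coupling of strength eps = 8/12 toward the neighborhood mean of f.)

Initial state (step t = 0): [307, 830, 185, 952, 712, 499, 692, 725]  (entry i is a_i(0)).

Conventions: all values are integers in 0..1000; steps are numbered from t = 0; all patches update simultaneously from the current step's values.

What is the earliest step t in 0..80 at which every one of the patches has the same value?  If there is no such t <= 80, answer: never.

Simulating step by step:
t=0: [307, 830, 185, 952, 712, 499, 692, 725]  (not all equal)
t=1: [269, 237, 144, 186, 299, 392, 388, 319]  (not all equal)
t=2: [295, 233, 203, 225, 314, 387, 394, 349]  (not all equal)
t=3: [314, 261, 236, 266, 332, 392, 405, 372]  (not all equal)
t=4: [339, 291, 273, 299, 355, 405, 419, 391]  (not all equal)
t=5: [366, 324, 309, 332, 380, 423, 436, 412]  (not all equal)
t=6: [395, 358, 345, 366, 407, 444, 455, 435]  (not all equal)
t=7: [426, 393, 383, 401, 436, 468, 478, 461]  (not all equal)
t=8: [459, 431, 422, 437, 468, 495, 504, 489]  (not all equal)
t=9: [494, 470, 462, 476, 502, 523, 531, 518]  (not all equal)
t=10: [519, 511, 505, 515, 520, 518, 512, 518]  (not all equal)
t=11: [521, 525, 527, 523, 519, 520, 521, 520]  (not all equal)
t=12: [514, 511, 511, 513, 515, 516, 515, 515]  (not all equal)
t=13: [523, 525, 525, 524, 522, 521, 521, 522]  (not all equal)
t=14: [512, 511, 511, 512, 513, 514, 514, 514]  (not all equal)
t=15: [524, 525, 525, 525, 524, 523, 523, 523]  (not all equal)
t=16: [512, 511, 511, 511, 512, 512, 513, 512]  (not all equal)
t=17: [525, 525, 526, 525, 525, 524, 524, 524]  (not all equal)
t=18: [511, 510, 510, 510, 511, 511, 512, 511]  (not all equal)
t=19: [526, 526, 527, 526, 526, 525, 525, 525]  (not all equal)
t=20: [510, 509, 509, 509, 510, 510, 511, 510]  (not all equal)
t=21: [527, 527, 528, 527, 527, 526, 526, 526]  (not all equal)
t=22: [509, 508, 508, 508, 509, 509, 510, 509]  (not all equal)
t=23: [528, 528, 529, 528, 528, 527, 527, 527]  (not all equal)
t=24: [508, 507, 507, 507, 508, 508, 509, 508]  (not all equal)
t=25: [529, 529, 530, 529, 529, 528, 528, 528]  (not all equal)
t=26: [507, 506, 506, 506, 507, 507, 508, 507]  (not all equal)
t=27: [530, 531, 532, 531, 530, 529, 529, 529]  (not all equal)
t=28: [506, 505, 504, 505, 506, 506, 507, 506]  (not all equal)
t=29: [532, 533, 533, 533, 532, 531, 531, 531]  (not all equal)
t=30: [503, 502, 502, 502, 503, 504, 505, 504]  (not all equal)
t=31: [535, 535, 536, 535, 535, 534, 533, 534]  (not all equal)
t=32: [500, 499, 499, 499, 500, 501, 501, 501]  (not all equal)
t=33: [537, 537, 537, 537, 537, 537, 537, 537]  (all equal)

Answer: 33
Key observation: Synchronization is absorbing here: once all patches are equal they stay equal, and step 33 is the first all-equal step.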